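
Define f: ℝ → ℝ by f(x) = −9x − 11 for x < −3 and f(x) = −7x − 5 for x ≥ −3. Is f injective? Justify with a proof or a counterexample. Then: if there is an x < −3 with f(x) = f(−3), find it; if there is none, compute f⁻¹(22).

Both pieces are strictly decreasing (slopes −9 and −7), so each is injective on its own interval.
The left piece maps (−∞, −3) onto (16, ∞); the right piece maps [−3, ∞) onto (−∞, 16].
These images are disjoint, so no value is attained by both pieces. Therefore f is injective.
Because the two images are disjoint, no x < −3 has f(x) = f(−3), so we compute f⁻¹(22): 22 lies in (16, ∞), so solve −9x − 11 = 22: x = (22 + 11)/(−9) = −11/3.

-11/3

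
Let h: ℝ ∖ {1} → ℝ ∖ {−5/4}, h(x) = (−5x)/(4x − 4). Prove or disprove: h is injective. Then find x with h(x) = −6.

Suppose h(x_1) = h(x_2). Cross-multiplying: (−5x_1)(4x_2 − 4) = (−5x_2)(4x_1 − 4).
Expanding both sides and cancelling the symmetric terms leaves 20·(x_1 − x_2) = 0. Since 20 ≠ 0, x_1 = x_2. So h is injective.
Solving h(x) = −6: cross-multiplying gives −5x = −6(4x − 4), which rearranges to 19x = 24, so x = 24/19.

24/19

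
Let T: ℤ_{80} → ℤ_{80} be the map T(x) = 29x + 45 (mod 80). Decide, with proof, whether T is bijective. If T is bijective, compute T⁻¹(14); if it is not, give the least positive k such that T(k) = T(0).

If T(x_1) = T(x_2), then 29x_1 ≡ 29x_2 (mod 80). Because gcd(29, 80) = 1, we may cancel 29 to get x_1 ≡ x_2 (mod 80).
We now compute 29⁻¹ mod 80 explicitly. Euclid's algorithm: 80 = 2·29 + 22, 29 = 1·22 + 7, 22 = 3·7 + 1; back-substituting gives 1 = 69·29 − 25·80, so 29⁻¹ ≡ 69 (mod 80).
For any y ∈ ℤ_{80}, x = 69(y − 45) mod 80 satisfies T(x) = 29·69(y − 45) + 45 ≡ y (since 29·69 ≡ 1 mod 80). So every y has a preimage.
Hence T is bijective.
Since T is bijective, we compute T⁻¹(14): solve 29x + 45 ≡ 14 (mod 80), i.e. 29x ≡ 49 (mod 80).
Multiplying by 29⁻¹ = 69 gives x ≡ 69·49 = 3381 = 42·80 + 21 ≡ 21 (mod 80).
Check: T(21) = 29·21 + 45 = 654 = 8·80 + 14 ≡ 14 (mod 80).

21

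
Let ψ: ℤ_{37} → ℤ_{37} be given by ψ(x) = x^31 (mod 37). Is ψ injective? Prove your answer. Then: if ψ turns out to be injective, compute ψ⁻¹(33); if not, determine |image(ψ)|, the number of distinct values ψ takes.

Since 37 is prime, the nonzero elements of ℤ_{37} form a cyclic group of order 36.
As gcd(31, 36) = 1, raising to the 31st power is a bijection on this group: if u^31 ≡ v^31 then (uv^{−1})^31 = 1, and the only element of order dividing gcd(31, 36) = 1 is 1, so u = v.
With ψ(0) = 0 this makes ψ injective on all of ℤ_{37}, hence bijective (finite equal-size domain and codomain). In particular ψ is injective.
Since ψ is injective, we find the preimage of 33. The inverse of x ↦ x^31 on (ℤ_{37})^× is x ↦ x^7, because 31·7 = 217 = 6·36 + 1 ≡ 1 (mod 36) and x^{36} = 1 for x ≠ 0 (Fermat). So ψ⁻¹(33) = 33^7 mod 37.
Repeated squaring mod 37: 33^1 ≡ 33, 33^2 ≡ 33² = 1089 ≡ 16, 33^4 ≡ 16² = 256 ≡ 34. Since 7 = 4 + 2 + 1, 33^7 ≡ 34·16·33: 34·16 = 544 ≡ 26, then 26·33 = 858 ≡ 7. So 33^7 ≡ 7 (mod 37).
Hence ψ⁻¹(33) = 7.

7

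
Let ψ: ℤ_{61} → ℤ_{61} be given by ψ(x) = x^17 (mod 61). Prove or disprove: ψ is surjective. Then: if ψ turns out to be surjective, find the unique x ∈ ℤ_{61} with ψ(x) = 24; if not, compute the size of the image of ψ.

Since 61 is prime, the nonzero elements of ℤ_{61} form a cyclic group of order 60.
As gcd(17, 60) = 1, raising to the 17th power is a bijection on this group: if a^17 ≡ b^17 then (ab^{−1})^17 = 1, and the only element of order dividing gcd(17, 60) = 1 is 1, so a = b.
With ψ(0) = 0 this makes ψ injective on all of ℤ_{61}, hence bijective (finite equal-size domain and codomain). In particular ψ is surjective.
Since ψ is surjective, we find the preimage of 24. The inverse of x ↦ x^17 on (ℤ_{61})^× is x ↦ x^53, because 17·53 = 901 = 15·60 + 1 ≡ 1 (mod 60) and x^{60} = 1 for x ≠ 0 (Fermat). So ψ⁻¹(24) = 24^53 mod 61.
Repeated squaring mod 61: 24^1 ≡ 24, 24^2 ≡ 24² = 576 ≡ 27, 24^4 ≡ 27² = 729 ≡ 58, 24^8 ≡ 58² = 3364 ≡ 9, 24^16 ≡ 9² = 81 ≡ 20, 24^32 ≡ 20² = 400 ≡ 34. Since 53 = 32 + 16 + 4 + 1, 24^53 ≡ 34·20·58·24: 34·20 = 680 ≡ 9, then 9·58 = 522 ≡ 34, then 34·24 = 816 ≡ 23. So 24^53 ≡ 23 (mod 61).
Hence ψ⁻¹(24) = 23.

23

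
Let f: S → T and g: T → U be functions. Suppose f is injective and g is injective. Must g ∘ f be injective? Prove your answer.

injective

Suppose (g ∘ f)(s) = (g ∘ f)(t), i.e. g(f(s)) = g(f(t)).
Since g is injective, f(s) = f(t). Since f is injective, s = t. Thus g ∘ f is injective.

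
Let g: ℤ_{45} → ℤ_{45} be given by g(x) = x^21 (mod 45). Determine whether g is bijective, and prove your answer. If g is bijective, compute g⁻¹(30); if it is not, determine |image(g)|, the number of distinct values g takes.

g(0) = 0^21 = 0.
g(15): Repeated squaring mod 45: 15^1 ≡ 15, 15^2 ≡ 15² = 225 ≡ 0, 15^4 ≡ 0² = 0, 15^8 ≡ 0² = 0, 15^16 ≡ 0² = 0. Since 21 = 16 + 4 + 1, 15^21 ≡ 0·0·15: 0·0 = 0, then 0·15 = 0. So 15^21 ≡ 0 (mod 45).
So g(0) = g(15) = 0 while 0 ≠ 15, hence g is not injective, hence not bijective.
Since g is not bijective, we determine |image(g)|. Computing x^21 mod 45 for each x (by repeated squaring, reducing mod 45 at every step), the values g(0), g(1), …, g(44) are: 0, 1, 17, 18, 19, 35, 36, 37, 8, 9, 10, 26, 27, 28, 44, 0, 1, 17, 18, 19, 35, 36, 37, 8, 9, 10, 26, 27, 28, 44, 0, 1, 17, 18, 19, 35, 36, 37, 8, 9, 10, 26, 27, 28, 44.
The distinct values are {0, 1, 8, 9, 10, 17, 18, 19, 26, 27, 28, 35, 36, 37, 44}; there are 15 of them.

15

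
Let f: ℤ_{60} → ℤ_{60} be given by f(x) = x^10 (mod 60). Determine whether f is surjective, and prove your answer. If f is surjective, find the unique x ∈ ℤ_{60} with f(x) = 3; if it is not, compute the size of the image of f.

f(2): Repeated squaring mod 60: 2^1 ≡ 2, 2^2 ≡ 2² = 4, 2^4 ≡ 4² = 16, 2^8 ≡ 16² = 256 ≡ 16. Since 10 = 8 + 2, 2^10 ≡ 16·4: 16·4 = 64 ≡ 4. So 2^10 ≡ 4 (mod 60).
f(8): Repeated squaring mod 60: 8^1 ≡ 8, 8^2 ≡ 8² = 64 ≡ 4, 8^4 ≡ 4² = 16, 8^8 ≡ 16² = 256 ≡ 16. Since 10 = 8 + 2, 8^10 ≡ 16·4: 16·4 = 64 ≡ 4. So 8^10 ≡ 4 (mod 60).
So f(2) = f(8) = 4 while 2 ≠ 8, so f is not injective.
A non-injective map from the 60-element set ℤ_{60} to itself takes at most 59 distinct values, so it cannot be surjective. Hence f is not surjective.
Since f is not surjective, we determine |image(f)|. Computing x^10 mod 60 for each x (by repeated squaring, reducing mod 60 at every step), the values f(0), f(1), …, f(59) are: 0, 1, 4, 9, 16, 25, 36, 49, 4, 21, 40, 1, 24, 49, 16, 45, 16, 49, 24, 1, 40, 21, 4, 49, 36, 25, 16, 9, 4, 1, 0, 1, 4, 9, 16, 25, 36, 49, 4, 21, 40, 1, 24, 49, 16, 45, 16, 49, 24, 1, 40, 21, 4, 49, 36, 25, 16, 9, 4, 1.
The distinct values are {0, 1, 4, 9, 16, 21, 24, 25, 36, 40, 45, 49}; there are 12 of them.

12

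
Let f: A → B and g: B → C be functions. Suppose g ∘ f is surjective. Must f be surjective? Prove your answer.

No. Take A = {1}, B = {1, 2, 3}, C = {1}, f(a) = 1 for every a ∈ A, and g(b) = 1 for every b ∈ B.
Then g ∘ f is surjective onto {1}, but 3 ∈ B has no preimage under f, so f is not surjective.

not surjective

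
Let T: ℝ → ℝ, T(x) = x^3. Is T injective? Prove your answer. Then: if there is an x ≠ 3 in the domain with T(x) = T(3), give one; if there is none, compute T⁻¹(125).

On ℝ, x ↦ x^3 is strictly increasing (since 3 is odd), so T(x_1) = T(x_2) forces x_1 = x_2. Thus T is injective.
Since x ↦ x^3 is strictly increasing on ℝ, it is injective there, so no x ≠ 3 in the domain has T(x) = T(3). We therefore compute T⁻¹(125) = 125^{1/3} = 5 (indeed 5^3 = 125).

5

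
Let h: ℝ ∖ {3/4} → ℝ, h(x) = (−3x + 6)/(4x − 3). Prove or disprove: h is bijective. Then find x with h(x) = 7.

If h(x) = −3/4, cross-multiplying gives 4(−3x + 6) = −3(4x − 3), which simplifies to 24 = 9 — false.  So −3/4 has no preimage and h is not surjective.
Thus h is not bijective.
Solving h(x) = 7: cross-multiplying gives −3x + 6 = 7(4x − 3), which rearranges to −31x = −27, so x = 27/31.

27/31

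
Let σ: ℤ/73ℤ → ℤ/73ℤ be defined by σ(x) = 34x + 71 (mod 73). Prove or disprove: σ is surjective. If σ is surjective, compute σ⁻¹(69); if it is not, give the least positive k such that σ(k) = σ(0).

30

Since gcd(34, 73) = 1, 34 is invertible modulo 73. Euclid's algorithm: 73 = 2·34 + 5, 34 = 6·5 + 4, 5 = 1·4 + 1; back-substituting gives 1 = 58·34 − 27·73, so 34⁻¹ ≡ 58 (mod 73).
For any y ∈ ℤ/73ℤ, x = 58(y − 71) mod 73 satisfies σ(x) = 34·58(y − 71) + 71 ≡ y (since 34·58 ≡ 1 mod 73). So every y has a preimage.
Therefore σ is surjective.
Since σ is surjective, we compute σ⁻¹(69): solve 34x + 71 ≡ 69 (mod 73), i.e. 34x ≡ 71 (mod 73).
Multiplying by 34⁻¹ = 58 gives x ≡ 58·71 = 4118 = 56·73 + 30 ≡ 30 (mod 73).
Check: σ(30) = 34·30 + 71 = 1091 = 14·73 + 69 ≡ 69 (mod 73).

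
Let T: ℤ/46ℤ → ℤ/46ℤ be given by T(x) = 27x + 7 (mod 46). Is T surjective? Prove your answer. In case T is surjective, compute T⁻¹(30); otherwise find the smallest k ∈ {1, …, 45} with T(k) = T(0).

23

Since gcd(27, 46) = 1, 27 is invertible modulo 46. Euclid's algorithm: 46 = 1·27 + 19, 27 = 1·19 + 8, 19 = 2·8 + 3, 8 = 2·3 + 2, 3 = 1·2 + 1; back-substituting gives 1 = 29·27 − 17·46, so 27⁻¹ ≡ 29 (mod 46).
Then y ↦ 29(y − 7) is a two-sided inverse to T, so every y ∈ ℤ/46ℤ has a preimage.
Therefore T is surjective.
Since T is surjective, we find T⁻¹(30): we need 27x ≡ 30 − 7 ≡ 23 (mod 46). Using 27⁻¹ = 29: x ≡ 29·23 = 667 = 14·46 + 23, so x = 23.
Check: T(23) = 27·23 + 7 = 628 = 13·46 + 30 ≡ 30 (mod 46).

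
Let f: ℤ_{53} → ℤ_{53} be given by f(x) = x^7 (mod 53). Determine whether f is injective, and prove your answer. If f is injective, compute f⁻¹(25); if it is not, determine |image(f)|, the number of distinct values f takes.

Since 53 is prime, the nonzero elements of ℤ_{53} form a cyclic group of order 52.
As gcd(7, 52) = 1, raising to the 7th power is a bijection on this group: if a^7 ≡ b^7 then (ab^{−1})^7 = 1, and the only element of order dividing gcd(7, 52) = 1 is 1, so a = b.
With f(0) = 0 this makes f injective on all of ℤ_{53}, hence bijective (finite equal-size domain and codomain). In particular f is injective.
Since f is injective, we find the preimage of 25. The inverse of x ↦ x^7 on (ℤ_{53})^× is x ↦ x^15, because 7·15 = 105 = 2·52 + 1 ≡ 1 (mod 52) and x^{52} = 1 for x ≠ 0 (Fermat). So f⁻¹(25) = 25^15 mod 53.
Repeated squaring mod 53: 25^1 ≡ 25, 25^2 ≡ 25² = 625 ≡ 42, 25^4 ≡ 42² = 1764 ≡ 15, 25^8 ≡ 15² = 225 ≡ 13. Since 15 = 8 + 4 + 2 + 1, 25^15 ≡ 13·15·42·25: 13·15 = 195 ≡ 36, then 36·42 = 1512 ≡ 28, then 28·25 = 700 ≡ 11. So 25^15 ≡ 11 (mod 53).
Hence f⁻¹(25) = 11.

11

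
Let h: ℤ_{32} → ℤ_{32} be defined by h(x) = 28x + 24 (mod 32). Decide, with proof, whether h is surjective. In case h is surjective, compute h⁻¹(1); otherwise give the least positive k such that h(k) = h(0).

Recall: h is surjective if every y in the codomain equals h(x) for some x in the domain.
Since gcd(28, 32) = 4, we have 28x ≡ 0 (mod 4) for all x, so h(x) ≡ 0 (mod 4).
But 1 ≢ 0 (mod 4), so 1 ∈ ℤ_{32} has no preimage. So h is not surjective.
Since h is not surjective, we find the least positive k with h(k) = h(0): this means 28k ≡ 0 (mod 32), i.e. 32 ∣ 28k. Since gcd(28, 32) = 4, dividing through by 4 this holds exactly when 8 ∣ 7k, and as gcd(7, 8) = 1, exactly when 8 ∣ k.
The smallest positive such k is 8.

8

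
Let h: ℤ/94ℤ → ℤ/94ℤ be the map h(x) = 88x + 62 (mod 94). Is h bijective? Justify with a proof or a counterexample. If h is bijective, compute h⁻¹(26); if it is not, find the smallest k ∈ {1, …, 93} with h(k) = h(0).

47

By definition, h is injective if h(u) = h(v) implies u = v.
We have gcd(88, 94) = 2 > 1. Taking u = 0 and v = 47: h(0) = 62 and h(47) = 88·47 + 62 = 4198 ≡ 62 (mod 94).
So h(0) = h(47) while 0 ≠ 47, thus h is not injective, hence not bijective.
Since h is not bijective, we find the least positive k with h(k) = h(0): this means 88k ≡ 0 (mod 94), i.e. 94 ∣ 88k. Since gcd(88, 94) = 2, dividing through by 2 this holds exactly when 47 ∣ 44k, and as gcd(44, 47) = 1, exactly when 47 ∣ k.
The smallest positive such k is 47.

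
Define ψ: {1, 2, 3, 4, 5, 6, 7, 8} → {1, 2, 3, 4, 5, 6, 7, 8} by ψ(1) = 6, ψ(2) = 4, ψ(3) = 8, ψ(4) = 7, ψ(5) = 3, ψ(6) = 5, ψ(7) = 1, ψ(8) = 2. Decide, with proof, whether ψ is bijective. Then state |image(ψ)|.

The values 6, 4, 8, 7, 3, 5, 1, 2 are a permutation of {1, 2, 3, 4, 5, 6, 7, 8}: each element appears exactly once.
So ψ is injective and surjective, hence bijective.
The image of ψ is {1, 2, 3, 4, 5, 6, 7, 8}, which has 8 elements.

8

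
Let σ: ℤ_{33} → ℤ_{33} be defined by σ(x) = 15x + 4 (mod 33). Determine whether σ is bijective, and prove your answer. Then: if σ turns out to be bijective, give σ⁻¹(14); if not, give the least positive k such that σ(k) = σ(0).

Recall: injectivity means: for all u, v in the domain, σ(u) = σ(v) implies u = v.
We have gcd(15, 33) = 3 > 1. Taking u = 0 and v = 11: σ(0) = 4 and σ(11) = 15·11 + 4 = 169 ≡ 4 (mod 33).
So σ(0) = σ(11) while 0 ≠ 11, thus σ is not injective, hence not bijective.
Since σ is not bijective, we find the least positive k with σ(k) = σ(0): this means 15k ≡ 0 (mod 33), i.e. 33 ∣ 15k. Since gcd(15, 33) = 3, dividing through by 3 this holds exactly when 11 ∣ 5k, and as gcd(5, 11) = 1, exactly when 11 ∣ k.
The smallest positive such k is 11.

11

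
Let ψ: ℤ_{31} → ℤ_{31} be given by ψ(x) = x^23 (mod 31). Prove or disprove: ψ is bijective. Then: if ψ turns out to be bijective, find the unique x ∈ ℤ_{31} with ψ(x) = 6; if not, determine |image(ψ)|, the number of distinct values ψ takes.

Since 31 is prime, the nonzero elements of ℤ_{31} form a cyclic group of order 30.
As gcd(23, 30) = 1, raising to the 23rd power is a bijection on this group: if x_1^23 ≡ x_2^23 then (x_1x_2^{−1})^23 = 1, and the only element of order dividing gcd(23, 30) = 1 is 1, so x_1 = x_2.
With ψ(0) = 0 this makes ψ injective on all of ℤ_{31}, hence bijective (finite equal-size domain and codomain). In particular ψ is bijective.
Since ψ is bijective, we find the preimage of 6. The inverse of x ↦ x^23 on (ℤ_{31})^× is x ↦ x^17, because 23·17 = 391 = 13·30 + 1 ≡ 1 (mod 30) and x^{30} = 1 for x ≠ 0 (Fermat). So ψ⁻¹(6) = 6^17 mod 31.
Repeated squaring mod 31: 6^1 ≡ 6, 6^2 ≡ 6² = 36 ≡ 5, 6^4 ≡ 5² = 25, 6^8 ≡ 25² = 625 ≡ 5, 6^16 ≡ 5² = 25. Since 17 = 16 + 1, 6^17 ≡ 25·6: 25·6 = 150 ≡ 26. So 6^17 ≡ 26 (mod 31).
Hence ψ⁻¹(6) = 26.

26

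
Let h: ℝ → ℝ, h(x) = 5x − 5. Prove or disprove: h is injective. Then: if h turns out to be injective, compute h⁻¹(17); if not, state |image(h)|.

22/5

Suppose h(s) = h(t). Then 5s − 5 = 5t − 5, so 5s = 5t, hence s = t.
Hence h is injective.
Since h is injective, we compute h⁻¹(17) = (17 + 5)/5 = 22/5.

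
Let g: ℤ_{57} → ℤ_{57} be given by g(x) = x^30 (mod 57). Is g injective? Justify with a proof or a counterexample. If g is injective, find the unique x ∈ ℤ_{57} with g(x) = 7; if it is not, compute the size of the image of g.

g(2): Repeated squaring mod 57: 2^1 ≡ 2, 2^2 ≡ 2² = 4, 2^4 ≡ 4² = 16, 2^8 ≡ 16² = 256 ≡ 28, 2^16 ≡ 28² = 784 ≡ 43. Since 30 = 16 + 8 + 4 + 2, 2^30 ≡ 43·28·16·4: 43·28 = 1204 ≡ 7, then 7·16 = 112 ≡ 55, then 55·4 = 220 ≡ 49. So 2^30 ≡ 49 (mod 57).
g(5): Repeated squaring mod 57: 5^1 ≡ 5, 5^2 ≡ 5² = 25, 5^4 ≡ 25² = 625 ≡ 55, 5^8 ≡ 55² = 3025 ≡ 4, 5^16 ≡ 4² = 16. Since 30 = 16 + 8 + 4 + 2, 5^30 ≡ 16·4·55·25: 16·4 = 64 ≡ 7, then 7·55 = 385 ≡ 43, then 43·25 = 1075 ≡ 49. So 5^30 ≡ 49 (mod 57).
So g(2) = g(5) = 49 while 2 ≠ 5, hence g is not injective.
Since g is not injective, we determine |image(g)|. Computing x^30 mod 57 for each x (by repeated squaring, reducing mod 57 at every step), the values g(0), g(1), …, g(56) are: 0, 1, 49, 30, 7, 49, 45, 1, 1, 45, 7, 1, 39, 7, 49, 45, 49, 49, 39, 19, 1, 30, 49, 7, 30, 7, 1, 39, 7, 7, 39, 1, 7, 30, 7, 49, 30, 1, 19, 39, 49, 49, 45, 49, 7, 39, 1, 7, 45, 1, 1, 45, 49, 7, 30, 49, 1.
The distinct values are {0, 1, 7, 19, 30, 39, 45, 49}; there are 8 of them.

8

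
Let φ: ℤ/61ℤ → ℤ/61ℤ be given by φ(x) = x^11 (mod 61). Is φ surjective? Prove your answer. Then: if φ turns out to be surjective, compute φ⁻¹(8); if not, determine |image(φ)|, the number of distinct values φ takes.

Since 61 is prime, the nonzero elements of ℤ/61ℤ form a cyclic group of order 60.
As gcd(11, 60) = 1, raising to the 11th power is a bijection on this group: if s^11 ≡ t^11 then (st^{−1})^11 = 1, and the only element of order dividing gcd(11, 60) = 1 is 1, so s = t.
With φ(0) = 0 this makes φ injective on all of ℤ/61ℤ, hence bijective (finite equal-size domain and codomain). In particular φ is surjective.
Since φ is surjective, we find the preimage of 8. The inverse of x ↦ x^11 on (ℤ/61ℤ)^× is x ↦ x^11, because 11·11 = 121 = 2·60 + 1 ≡ 1 (mod 60) and x^{60} = 1 for x ≠ 0 (Fermat). So φ⁻¹(8) = 8^11 mod 61.
Repeated squaring mod 61: 8^1 ≡ 8, 8^2 ≡ 8² = 64 ≡ 3, 8^4 ≡ 3² = 9, 8^8 ≡ 9² = 81 ≡ 20. Since 11 = 8 + 2 + 1, 8^11 ≡ 20·3·8: 20·3 = 60, then 60·8 = 480 ≡ 53. So 8^11 ≡ 53 (mod 61).
Hence φ⁻¹(8) = 53.

53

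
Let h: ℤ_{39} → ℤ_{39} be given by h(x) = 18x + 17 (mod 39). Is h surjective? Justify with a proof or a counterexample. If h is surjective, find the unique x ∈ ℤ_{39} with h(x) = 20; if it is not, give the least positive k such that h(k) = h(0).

By definition, h is surjective if every y in the codomain equals h(x) for some x in the domain.
Since gcd(18, 39) = 3, we have 18x ≡ 0 (mod 3) for all x, so h(x) ≡ 2 (mod 3).
But 0 ≢ 2 (mod 3), so 0 ∈ ℤ_{39} has no preimage. Thus h is not surjective.
Since h is not surjective, we find the least positive k with h(k) = h(0): this means 18k ≡ 0 (mod 39), i.e. 39 ∣ 18k. Since gcd(18, 39) = 3, dividing through by 3 this holds exactly when 13 ∣ 6k, and as gcd(6, 13) = 1, exactly when 13 ∣ k.
The smallest positive such k is 13.

13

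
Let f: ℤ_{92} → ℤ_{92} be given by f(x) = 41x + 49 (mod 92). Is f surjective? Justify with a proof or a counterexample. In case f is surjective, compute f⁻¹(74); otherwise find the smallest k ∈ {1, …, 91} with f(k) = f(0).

Since gcd(41, 92) = 1, 41 is invertible modulo 92. Euclid's algorithm: 92 = 2·41 + 10, 41 = 4·10 + 1; back-substituting gives 1 = 9·41 − 4·92, so 41⁻¹ ≡ 9 (mod 92).
Then y ↦ 9(y − 49) is a two-sided inverse to f, so every y ∈ ℤ_{92} has a preimage.
Thus f is surjective.
Since f is surjective, we find f⁻¹(74): we need 41x ≡ 74 − 49 ≡ 25 (mod 92). Using 41⁻¹ = 9: x ≡ 9·25 = 225 = 2·92 + 41, so x = 41.
Check: f(41) = 41·41 + 49 = 1730 = 18·92 + 74 ≡ 74 (mod 92).

41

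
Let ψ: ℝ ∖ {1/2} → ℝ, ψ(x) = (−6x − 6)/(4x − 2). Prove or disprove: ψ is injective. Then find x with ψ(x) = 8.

5/19

Suppose ψ(x_1) = ψ(x_2). Cross-multiplying: (−6x_1 − 6)(4x_2 − 2) = (−6x_2 − 6)(4x_1 − 2).
Expanding both sides and cancelling the symmetric terms leaves 36·(x_1 − x_2) = 0. Since 36 ≠ 0, x_1 = x_2. Therefore ψ is injective.
Solving ψ(x) = 8: cross-multiplying gives −6x − 6 = 8(4x − 2), which rearranges to −38x = −10, so x = 5/19.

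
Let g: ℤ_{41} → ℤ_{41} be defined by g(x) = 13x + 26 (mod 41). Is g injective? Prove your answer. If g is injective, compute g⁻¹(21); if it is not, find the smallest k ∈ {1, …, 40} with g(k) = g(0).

28

By definition, injectivity means: for all x_1, x_2 in the domain, g(x_1) = g(x_2) implies x_1 = x_2.
If g(x_1) = g(x_2), then 13x_1 ≡ 13x_2 (mod 41). Because gcd(13, 41) = 1, we may cancel 13 to get x_1 ≡ x_2 (mod 41).
So g is injective.
We now compute 13⁻¹ mod 41 explicitly. Euclid's algorithm: 41 = 3·13 + 2, 13 = 6·2 + 1; back-substituting gives 1 = 19·13 − 6·41, so 13⁻¹ ≡ 19 (mod 41).
Since g is injective, we find g⁻¹(21): we need 13x ≡ 21 − 26 ≡ 36 (mod 41). Using 13⁻¹ = 19: x ≡ 19·36 = 684 = 16·41 + 28, so x = 28.
Check: g(28) = 13·28 + 26 = 390 = 9·41 + 21 ≡ 21 (mod 41).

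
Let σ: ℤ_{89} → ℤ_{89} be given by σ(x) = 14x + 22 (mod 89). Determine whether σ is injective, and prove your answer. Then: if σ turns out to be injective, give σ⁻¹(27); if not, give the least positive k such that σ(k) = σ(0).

Recall that σ is injective if σ(u) = σ(v) implies u = v.
Suppose σ(u) = σ(v) in ℤ_{89}. Then 14u + 22 ≡ 14v + 22 (mod 89), therefore 14(u − v) ≡ 0 (mod 89).
Since gcd(14, 89) = 1, 14 is invertible modulo 89, so u − v ≡ 0 (mod 89), i.e. u = v.
Therefore σ is injective.
We now compute 14⁻¹ mod 89 explicitly. Euclid's algorithm: 89 = 6·14 + 5, 14 = 2·5 + 4, 5 = 1·4 + 1; back-substituting gives 1 = 70·14 − 11·89, so 14⁻¹ ≡ 70 (mod 89).
Since σ is injective, we find σ⁻¹(27): we need 14x ≡ 27 − 22 ≡ 5 (mod 89). Using 14⁻¹ = 70: x ≡ 70·5 = 350 = 3·89 + 83, so x = 83.
Check: σ(83) = 14·83 + 22 = 1184 = 13·89 + 27 ≡ 27 (mod 89).

83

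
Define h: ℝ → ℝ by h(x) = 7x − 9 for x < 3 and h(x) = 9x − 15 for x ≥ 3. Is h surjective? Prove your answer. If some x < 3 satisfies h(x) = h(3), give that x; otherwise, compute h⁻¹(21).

4

Both pieces are strictly increasing (slopes 7 and 9), so each is injective on its own interval.
The left piece maps (−∞, 3) onto (−∞, 12); the right piece maps [3, ∞) onto [12, ∞).
These images together cover ℝ, so h is surjective.
Because the two images are disjoint, no x < 3 has h(x) = h(3), so we compute h⁻¹(21): 21 lies in [12, ∞), so solve 9x − 15 = 21: x = (21 + 15)/9 = 4.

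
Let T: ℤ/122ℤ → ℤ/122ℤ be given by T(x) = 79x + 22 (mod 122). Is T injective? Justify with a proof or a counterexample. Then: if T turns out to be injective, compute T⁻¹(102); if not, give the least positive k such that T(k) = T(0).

18

Suppose T(x_1) = T(x_2) in ℤ/122ℤ. Then 79x_1 + 22 ≡ 79x_2 + 22 (mod 122), hence 79(x_1 − x_2) ≡ 0 (mod 122).
Since gcd(79, 122) = 1, 79 is invertible modulo 122, so x_1 − x_2 ≡ 0 (mod 122), i.e. x_1 = x_2.
Thus T is injective.
We now compute 79⁻¹ mod 122 explicitly. Euclid's algorithm: 122 = 1·79 + 43, 79 = 1·43 + 36, 43 = 1·36 + 7, 36 = 5·7 + 1; back-substituting gives 1 = 17·79 − 11·122, so 79⁻¹ ≡ 17 (mod 122).
Since T is injective, we compute T⁻¹(102): solve 79x + 22 ≡ 102 (mod 122), i.e. 79x ≡ 80 (mod 122).
Multiplying by 79⁻¹ = 17 gives x ≡ 17·80 = 1360 = 11·122 + 18 ≡ 18 (mod 122).
Check: T(18) = 79·18 + 22 = 1444 = 11·122 + 102 ≡ 102 (mod 122).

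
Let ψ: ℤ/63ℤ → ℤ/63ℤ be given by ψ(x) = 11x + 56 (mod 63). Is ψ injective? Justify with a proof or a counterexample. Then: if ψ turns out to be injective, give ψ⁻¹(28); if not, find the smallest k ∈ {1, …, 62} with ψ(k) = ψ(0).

If ψ(u) = ψ(v), then 11u ≡ 11v (mod 63). Because gcd(11, 63) = 1, we may cancel 11 to get u ≡ v (mod 63).
Hence ψ is injective.
We now compute 11⁻¹ mod 63 explicitly. Euclid's algorithm: 63 = 5·11 + 8, 11 = 1·8 + 3, 8 = 2·3 + 2, 3 = 1·2 + 1; back-substituting gives 1 = 23·11 − 4·63, so 11⁻¹ ≡ 23 (mod 63).
Since ψ is injective, we compute ψ⁻¹(28): solve 11x + 56 ≡ 28 (mod 63), i.e. 11x ≡ 35 (mod 63).
Multiplying by 11⁻¹ = 23 gives x ≡ 23·35 = 805 = 12·63 + 49 ≡ 49 (mod 63).
Check: ψ(49) = 11·49 + 56 = 595 = 9·63 + 28 ≡ 28 (mod 63).

49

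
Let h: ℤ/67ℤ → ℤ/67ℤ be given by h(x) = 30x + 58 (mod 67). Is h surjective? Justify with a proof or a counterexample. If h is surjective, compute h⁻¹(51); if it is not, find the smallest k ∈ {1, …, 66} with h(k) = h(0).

By definition, h is surjective if every y in the codomain equals h(x) for some x in the domain.
Since gcd(30, 67) = 1, 30 is invertible modulo 67. Euclid's algorithm: 67 = 2·30 + 7, 30 = 4·7 + 2, 7 = 3·2 + 1; back-substituting gives 1 = 38·30 − 17·67, so 30⁻¹ ≡ 38 (mod 67).
For any y ∈ ℤ/67ℤ, x = 38(y − 58) mod 67 satisfies h(x) = 30·38(y − 58) + 58 ≡ y (since 30·38 ≡ 1 mod 67). So every y has a preimage.
Hence h is surjective.
Since h is surjective, we compute h⁻¹(51): solve 30x + 58 ≡ 51 (mod 67), i.e. 30x ≡ 60 (mod 67).
Multiplying by 30⁻¹ = 38 gives x ≡ 38·60 = 2280 = 34·67 + 2 ≡ 2 (mod 67).
Check: h(2) = 30·2 + 58 = 118 = 1·67 + 51 ≡ 51 (mod 67).

2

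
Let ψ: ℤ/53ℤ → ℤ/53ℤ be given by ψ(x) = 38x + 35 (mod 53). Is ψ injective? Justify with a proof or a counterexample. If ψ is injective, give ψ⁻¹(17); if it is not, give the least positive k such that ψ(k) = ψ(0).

If ψ(a) = ψ(b), then 38a ≡ 38b (mod 53). Because gcd(38, 53) = 1, we may cancel 38 to get a ≡ b (mod 53).
Thus ψ is injective.
We now compute 38⁻¹ mod 53 explicitly. Euclid's algorithm: 53 = 1·38 + 15, 38 = 2·15 + 8, 15 = 1·8 + 7, 8 = 1·7 + 1; back-substituting gives 1 = 7·38 − 5·53, so 38⁻¹ ≡ 7 (mod 53).
Since ψ is injective, we find ψ⁻¹(17): we need 38x ≡ 17 − 35 ≡ 35 (mod 53). Using 38⁻¹ = 7: x ≡ 7·35 = 245 = 4·53 + 33, so x = 33.
Check: ψ(33) = 38·33 + 35 = 1289 = 24·53 + 17 ≡ 17 (mod 53).

33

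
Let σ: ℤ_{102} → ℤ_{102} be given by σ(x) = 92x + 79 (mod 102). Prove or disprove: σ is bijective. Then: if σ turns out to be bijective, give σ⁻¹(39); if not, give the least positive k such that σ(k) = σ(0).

We have gcd(92, 102) = 2 > 1. Taking s = 0 and t = 51: σ(0) = 79 and σ(51) = 92·51 + 79 = 4771 ≡ 79 (mod 102).
So σ(0) = σ(51) while 0 ≠ 51, thus σ is not injective, hence not bijective.
Since σ is not bijective, we find the least positive k with σ(k) = σ(0): this means 92k ≡ 0 (mod 102), i.e. 102 ∣ 92k. Since gcd(92, 102) = 2, dividing through by 2 this holds exactly when 51 ∣ 46k, and as gcd(46, 51) = 1, exactly when 51 ∣ k.
The smallest positive such k is 51.

51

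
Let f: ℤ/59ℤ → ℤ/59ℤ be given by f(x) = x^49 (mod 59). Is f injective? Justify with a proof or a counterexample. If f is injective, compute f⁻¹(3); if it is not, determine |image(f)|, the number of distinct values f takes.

26

Since 59 is prime, the nonzero elements of ℤ/59ℤ form a cyclic group of order 58.
As gcd(49, 58) = 1, raising to the 49th power is a bijection on this group: if x_1^49 ≡ x_2^49 then (x_1x_2^{−1})^49 = 1, and the only element of order dividing gcd(49, 58) = 1 is 1, so x_1 = x_2.
With f(0) = 0 this makes f injective on all of ℤ/59ℤ, hence bijective (finite equal-size domain and codomain). In particular f is injective.
Since f is injective, we find the preimage of 3. The inverse of x ↦ x^49 on (ℤ/59ℤ)^× is x ↦ x^45, because 49·45 = 2205 = 38·58 + 1 ≡ 1 (mod 58) and x^{58} = 1 for x ≠ 0 (Fermat). So f⁻¹(3) = 3^45 mod 59.
Repeated squaring mod 59: 3^1 ≡ 3, 3^2 ≡ 3² = 9, 3^4 ≡ 9² = 81 ≡ 22, 3^8 ≡ 22² = 484 ≡ 12, 3^16 ≡ 12² = 144 ≡ 26, 3^32 ≡ 26² = 676 ≡ 27. Since 45 = 32 + 8 + 4 + 1, 3^45 ≡ 27·12·22·3: 27·12 = 324 ≡ 29, then 29·22 = 638 ≡ 48, then 48·3 = 144 ≡ 26. So 3^45 ≡ 26 (mod 59).
Hence f⁻¹(3) = 26.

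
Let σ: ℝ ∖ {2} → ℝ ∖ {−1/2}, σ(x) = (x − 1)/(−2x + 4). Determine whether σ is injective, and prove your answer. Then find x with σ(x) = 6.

Suppose σ(s) = σ(t). Cross-multiplying: (s − 1)(−2t + 4) = (t − 1)(−2s + 4).
Expanding both sides and cancelling the symmetric terms leaves 2·(s − t) = 0. Since 2 ≠ 0, s = t. Therefore σ is injective.
Solving σ(x) = 6: cross-multiplying gives x − 1 = 6(−2x + 4), which rearranges to 13x = 25, so x = 25/13.

25/13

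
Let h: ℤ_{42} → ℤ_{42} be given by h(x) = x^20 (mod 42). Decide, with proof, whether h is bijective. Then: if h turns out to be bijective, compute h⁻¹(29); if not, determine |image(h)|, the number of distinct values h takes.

h(4): Repeated squaring mod 42: 4^1 ≡ 4, 4^2 ≡ 4² = 16, 4^4 ≡ 16² = 256 ≡ 4, 4^8 ≡ 4² = 16, 4^16 ≡ 16² = 256 ≡ 4. Since 20 = 16 + 4, 4^20 ≡ 4·4: 4·4 = 16. So 4^20 ≡ 16 (mod 42).
h(10): Repeated squaring mod 42: 10^1 ≡ 10, 10^2 ≡ 10² = 100 ≡ 16, 10^4 ≡ 16² = 256 ≡ 4, 10^8 ≡ 4² = 16, 10^16 ≡ 16² = 256 ≡ 4. Since 20 = 16 + 4, 10^20 ≡ 4·4: 4·4 = 16. So 10^20 ≡ 16 (mod 42).
So h(4) = h(10) = 16 while 4 ≠ 10, so h is not injective, hence not bijective.
Since h is not bijective, we determine |image(h)|. Computing x^20 mod 42 for each x (by repeated squaring, reducing mod 42 at every step), the values h(0), h(1), …, h(41) are: 0, 1, 4, 9, 16, 25, 36, 7, 22, 39, 16, 37, 18, 1, 28, 15, 4, 37, 30, 25, 22, 21, 22, 25, 30, 37, 4, 15, 28, 1, 18, 37, 16, 39, 22, 7, 36, 25, 16, 9, 4, 1.
The distinct values are {0, 1, 4, 7, 9, 15, 16, 18, 21, 22, 25, 28, 30, 36, 37, 39}; there are 16 of them.

16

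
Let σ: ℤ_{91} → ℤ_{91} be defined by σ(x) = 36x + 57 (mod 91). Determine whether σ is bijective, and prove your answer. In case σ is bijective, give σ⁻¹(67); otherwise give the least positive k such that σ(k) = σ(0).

66

If σ(u) = σ(v), then 36u ≡ 36v (mod 91). Because gcd(36, 91) = 1, we may cancel 36 to get u ≡ v (mod 91).
We now compute 36⁻¹ mod 91 explicitly. Euclid's algorithm: 91 = 2·36 + 19, 36 = 1·19 + 17, 19 = 1·17 + 2, 17 = 8·2 + 1; back-substituting gives 1 = 43·36 − 17·91, so 36⁻¹ ≡ 43 (mod 91).
Then y ↦ 43(y − 57) is a two-sided inverse to σ, so every y ∈ ℤ_{91} has a preimage.
So σ is bijective.
Since σ is bijective, we compute σ⁻¹(67): solve 36x + 57 ≡ 67 (mod 91), i.e. 36x ≡ 10 (mod 91).
Multiplying by 36⁻¹ = 43 gives x ≡ 43·10 = 430 = 4·91 + 66 ≡ 66 (mod 91).
Check: σ(66) = 36·66 + 57 = 2433 = 26·91 + 67 ≡ 67 (mod 91).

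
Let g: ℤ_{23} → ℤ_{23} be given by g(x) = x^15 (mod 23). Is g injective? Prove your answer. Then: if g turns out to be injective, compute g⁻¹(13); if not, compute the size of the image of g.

12

Since 23 is prime, the nonzero elements of ℤ_{23} form a cyclic group of order 22.
As gcd(15, 22) = 1, raising to the 15th power is a bijection on this group: if x_1^15 ≡ x_2^15 then (x_1x_2^{−1})^15 = 1, and the only element of order dividing gcd(15, 22) = 1 is 1, so x_1 = x_2.
With g(0) = 0 this makes g injective on all of ℤ_{23}, hence bijective (finite equal-size domain and codomain). In particular g is injective.
Since g is injective, we find the preimage of 13. The inverse of x ↦ x^15 on (ℤ_{23})^× is x ↦ x^3, because 15·3 = 45 = 2·22 + 1 ≡ 1 (mod 22) and x^{22} = 1 for x ≠ 0 (Fermat). So g⁻¹(13) = 13^3 mod 23.
Repeated squaring mod 23: 13^1 ≡ 13, 13^2 ≡ 13² = 169 ≡ 8. Since 3 = 2 + 1, 13^3 ≡ 8·13: 8·13 = 104 ≡ 12. So 13^3 ≡ 12 (mod 23).
Hence g⁻¹(13) = 12.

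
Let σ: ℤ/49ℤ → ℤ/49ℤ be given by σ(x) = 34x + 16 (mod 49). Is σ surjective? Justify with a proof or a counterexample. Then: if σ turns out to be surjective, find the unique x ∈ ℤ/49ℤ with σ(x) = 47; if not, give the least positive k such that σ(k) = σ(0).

11

Since gcd(34, 49) = 1, 34 is invertible modulo 49. Euclid's algorithm: 49 = 1·34 + 15, 34 = 2·15 + 4, 15 = 3·4 + 3, 4 = 1·3 + 1; back-substituting gives 1 = 13·34 − 9·49, so 34⁻¹ ≡ 13 (mod 49).
For any y ∈ ℤ/49ℤ, x = 13(y − 16) mod 49 satisfies σ(x) = 34·13(y − 16) + 16 ≡ y (since 34·13 ≡ 1 mod 49). So every y has a preimage.
So σ is surjective.
Since σ is surjective, we compute σ⁻¹(47): solve 34x + 16 ≡ 47 (mod 49), i.e. 34x ≡ 31 (mod 49).
Multiplying by 34⁻¹ = 13 gives x ≡ 13·31 = 403 = 8·49 + 11 ≡ 11 (mod 49).
Check: σ(11) = 34·11 + 16 = 390 = 7·49 + 47 ≡ 47 (mod 49).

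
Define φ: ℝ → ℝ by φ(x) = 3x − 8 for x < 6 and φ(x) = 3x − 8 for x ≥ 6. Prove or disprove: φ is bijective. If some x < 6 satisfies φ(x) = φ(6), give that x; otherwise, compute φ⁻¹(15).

23/3

Both pieces are strictly increasing (slopes 3 and 3), so each is injective on its own interval.
The left piece maps (−∞, 6) onto (−∞, 10); the right piece maps [6, ∞) onto [10, ∞).
Since 10 = 10, the images partition ℝ: φ is injective and surjective, hence bijective.
Because the two images are disjoint, no x < 6 has φ(x) = φ(6), so we compute φ⁻¹(15): 15 lies in [10, ∞), so solve 3x − 8 = 15: x = (15 + 8)/3 = 23/3.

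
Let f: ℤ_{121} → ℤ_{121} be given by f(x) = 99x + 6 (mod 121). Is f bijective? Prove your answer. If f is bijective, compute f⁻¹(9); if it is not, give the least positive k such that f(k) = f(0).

11

By definition, injectivity means: for all a, b in the domain, f(a) = f(b) implies a = b.
We have gcd(99, 121) = 11 > 1. Taking a = 0 and b = 11: f(0) = 6 and f(11) = 99·11 + 6 = 1095 ≡ 6 (mod 121).
So f(0) = f(11) while 0 ≠ 11, hence f is not injective, hence not bijective.
Since f is not bijective, we find the least positive k with f(k) = f(0): this means 99k ≡ 0 (mod 121), i.e. 121 ∣ 99k. Since gcd(99, 121) = 11, dividing through by 11 this holds exactly when 11 ∣ 9k, and as gcd(9, 11) = 1, exactly when 11 ∣ k.
The smallest positive such k is 11.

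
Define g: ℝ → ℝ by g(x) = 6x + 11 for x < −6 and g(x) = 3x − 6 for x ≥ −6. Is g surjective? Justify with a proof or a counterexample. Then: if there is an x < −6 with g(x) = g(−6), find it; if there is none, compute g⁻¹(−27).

-19/3

Both pieces are strictly increasing (slopes 6 and 3), so each is injective on its own interval.
The left piece maps (−∞, −6) onto (−∞, −25); the right piece maps [−6, ∞) onto [−24, ∞).
The union (−∞, −25) ∪ [−24, ∞) omits the interval between −25 and −24; in particular −25 has no preimage. So g is not surjective.
Because the two images are disjoint, no x < −6 has g(x) = g(−6), so we compute g⁻¹(−27): −27 lies in (−∞, −25), so solve 6x + 11 = −27: x = (−27 − 11)/6 = −19/3.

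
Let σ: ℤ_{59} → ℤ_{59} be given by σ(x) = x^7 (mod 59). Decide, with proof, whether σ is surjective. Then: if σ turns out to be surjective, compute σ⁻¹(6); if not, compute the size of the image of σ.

30

Since 59 is prime, the nonzero elements of ℤ_{59} form a cyclic group of order 58.
As gcd(7, 58) = 1, raising to the 7th power is a bijection on this group: if s^7 ≡ t^7 then (st^{−1})^7 = 1, and the only element of order dividing gcd(7, 58) = 1 is 1, so s = t.
With σ(0) = 0 this makes σ injective on all of ℤ_{59}, hence bijective (finite equal-size domain and codomain). In particular σ is surjective.
Since σ is surjective, we find the preimage of 6. The inverse of x ↦ x^7 on (ℤ_{59})^× is x ↦ x^25, because 7·25 = 175 = 3·58 + 1 ≡ 1 (mod 58) and x^{58} = 1 for x ≠ 0 (Fermat). So σ⁻¹(6) = 6^25 mod 59.
Repeated squaring mod 59: 6^1 ≡ 6, 6^2 ≡ 6² = 36, 6^4 ≡ 36² = 1296 ≡ 57, 6^8 ≡ 57² = 3249 ≡ 4, 6^16 ≡ 4² = 16. Since 25 = 16 + 8 + 1, 6^25 ≡ 16·4·6: 16·4 = 64 ≡ 5, then 5·6 = 30. So 6^25 ≡ 30 (mod 59).
Hence σ⁻¹(6) = 30.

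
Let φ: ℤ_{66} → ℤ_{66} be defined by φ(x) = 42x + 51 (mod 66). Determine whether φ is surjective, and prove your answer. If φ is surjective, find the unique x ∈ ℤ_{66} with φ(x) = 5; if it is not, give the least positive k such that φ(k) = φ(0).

Since gcd(42, 66) = 6, we have 42x ≡ 0 (mod 6) for all x, so φ(x) ≡ 3 (mod 6).
But 0 ≢ 3 (mod 6), so 0 ∈ ℤ_{66} has no preimage. Therefore φ is not surjective.
Since φ is not surjective, we find the least positive k with φ(k) = φ(0): this means 42k ≡ 0 (mod 66), i.e. 66 ∣ 42k. Since gcd(42, 66) = 6, dividing through by 6 this holds exactly when 11 ∣ 7k, and as gcd(7, 11) = 1, exactly when 11 ∣ k.
The smallest positive such k is 11.

11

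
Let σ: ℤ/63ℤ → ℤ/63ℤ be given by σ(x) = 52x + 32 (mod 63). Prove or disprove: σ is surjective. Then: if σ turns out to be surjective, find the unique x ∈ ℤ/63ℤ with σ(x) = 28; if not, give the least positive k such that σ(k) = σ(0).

29

By definition, surjectivity means every element of the codomain has a preimage under σ.
Since gcd(52, 63) = 1, 52 is invertible modulo 63. Euclid's algorithm: 63 = 1·52 + 11, 52 = 4·11 + 8, 11 = 1·8 + 3, 8 = 2·3 + 2, 3 = 1·2 + 1; back-substituting gives 1 = 40·52 − 33·63, so 52⁻¹ ≡ 40 (mod 63).
Then y ↦ 40(y − 32) is a two-sided inverse to σ, so every y ∈ ℤ/63ℤ has a preimage.
Thus σ is surjective.
Since σ is surjective, we compute σ⁻¹(28): solve 52x + 32 ≡ 28 (mod 63), i.e. 52x ≡ 59 (mod 63).
Multiplying by 52⁻¹ = 40 gives x ≡ 40·59 = 2360 = 37·63 + 29 ≡ 29 (mod 63).
Check: σ(29) = 52·29 + 32 = 1540 = 24·63 + 28 ≡ 28 (mod 63).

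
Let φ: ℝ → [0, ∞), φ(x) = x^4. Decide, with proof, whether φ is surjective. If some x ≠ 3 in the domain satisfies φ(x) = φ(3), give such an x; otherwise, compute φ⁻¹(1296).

For any y ∈ [0, ∞), x = y^{1/4} ∈ ℝ satisfies x^4 = y, so φ is surjective.
For the follow-up, such an x exists: taking x = −3 ∈ ℝ gives φ(−3) = 81 = φ(3) with −3 ≠ 3.

-3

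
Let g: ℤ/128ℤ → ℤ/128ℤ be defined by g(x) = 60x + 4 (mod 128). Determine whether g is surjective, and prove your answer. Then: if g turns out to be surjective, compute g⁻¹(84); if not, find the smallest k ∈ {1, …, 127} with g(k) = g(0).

Since gcd(60, 128) = 4, we have 60x ≡ 0 (mod 4) for all x, so g(x) ≡ 0 (mod 4).
But 1 ≢ 0 (mod 4), so 1 ∈ ℤ/128ℤ has no preimage. Hence g is not surjective.
Since g is not surjective, we find the least positive k with g(k) = g(0): this means 60k ≡ 0 (mod 128), i.e. 128 ∣ 60k. Since gcd(60, 128) = 4, dividing through by 4 this holds exactly when 32 ∣ 15k, and as gcd(15, 32) = 1, exactly when 32 ∣ k.
The smallest positive such k is 32.

32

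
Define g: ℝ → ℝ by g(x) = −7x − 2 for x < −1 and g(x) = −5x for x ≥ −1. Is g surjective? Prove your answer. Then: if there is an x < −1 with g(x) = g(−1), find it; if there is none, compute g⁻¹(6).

-8/7

Both pieces are strictly decreasing (slopes −7 and −5), so each is injective on its own interval.
The left piece maps (−∞, −1) onto (5, ∞); the right piece maps [−1, ∞) onto (−∞, 5].
These images together cover ℝ, so g is surjective.
Because the two images are disjoint, no x < −1 has g(x) = g(−1), so we compute g⁻¹(6): 6 lies in (5, ∞), so solve −7x − 2 = 6: x = (6 + 2)/(−7) = −8/7.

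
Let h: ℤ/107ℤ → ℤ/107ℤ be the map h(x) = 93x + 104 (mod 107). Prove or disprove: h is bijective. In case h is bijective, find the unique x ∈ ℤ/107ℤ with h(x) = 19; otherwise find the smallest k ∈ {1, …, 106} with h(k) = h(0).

Suppose h(a) = h(b) in ℤ/107ℤ. Then 93a + 104 ≡ 93b + 104 (mod 107), so 93(a − b) ≡ 0 (mod 107).
Since gcd(93, 107) = 1, 93 is invertible modulo 107, hence a − b ≡ 0 (mod 107), i.e. a = b.
We now compute 93⁻¹ mod 107 explicitly. Euclid's algorithm: 107 = 1·93 + 14, 93 = 6·14 + 9, 14 = 1·9 + 5, 9 = 1·5 + 4, 5 = 1·4 + 1; back-substituting gives 1 = 84·93 − 73·107, so 93⁻¹ ≡ 84 (mod 107).
For any y ∈ ℤ/107ℤ, x = 84(y − 104) mod 107 satisfies h(x) = 93·84(y − 104) + 104 ≡ y (since 93·84 ≡ 1 mod 107). So every y has a preimage.
Therefore h is bijective.
Since h is bijective, we compute h⁻¹(19): solve 93x + 104 ≡ 19 (mod 107), i.e. 93x ≡ 22 (mod 107).
Multiplying by 93⁻¹ = 84 gives x ≡ 84·22 = 1848 = 17·107 + 29 ≡ 29 (mod 107).
Check: h(29) = 93·29 + 104 = 2801 = 26·107 + 19 ≡ 19 (mod 107).

29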